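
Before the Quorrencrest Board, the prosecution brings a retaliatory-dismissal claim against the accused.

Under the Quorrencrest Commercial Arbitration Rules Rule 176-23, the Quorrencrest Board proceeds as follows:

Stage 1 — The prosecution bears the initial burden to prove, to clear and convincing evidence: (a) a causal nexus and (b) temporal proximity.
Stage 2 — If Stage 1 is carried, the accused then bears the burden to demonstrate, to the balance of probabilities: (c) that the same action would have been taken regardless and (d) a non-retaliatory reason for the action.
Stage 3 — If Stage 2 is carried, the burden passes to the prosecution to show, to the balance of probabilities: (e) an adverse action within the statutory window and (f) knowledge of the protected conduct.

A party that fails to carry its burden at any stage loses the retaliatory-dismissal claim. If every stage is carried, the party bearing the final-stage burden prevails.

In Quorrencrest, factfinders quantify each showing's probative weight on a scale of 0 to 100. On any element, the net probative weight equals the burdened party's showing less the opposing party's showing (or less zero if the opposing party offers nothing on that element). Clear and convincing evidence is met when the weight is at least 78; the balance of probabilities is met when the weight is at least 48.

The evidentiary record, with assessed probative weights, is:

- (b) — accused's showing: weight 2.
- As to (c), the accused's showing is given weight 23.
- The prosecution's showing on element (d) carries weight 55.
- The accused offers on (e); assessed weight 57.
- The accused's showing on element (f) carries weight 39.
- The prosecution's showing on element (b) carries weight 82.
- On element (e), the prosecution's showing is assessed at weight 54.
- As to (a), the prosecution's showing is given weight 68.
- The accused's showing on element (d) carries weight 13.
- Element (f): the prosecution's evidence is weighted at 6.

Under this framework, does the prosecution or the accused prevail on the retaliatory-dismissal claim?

accused

Stage 1 (prosecution, clear and convincing evidence, weight is at least 78): (a) 68 < 78 — fails; (b) net 82−2=80 ≥ 78 — meets.
  Not every element is met, so the prosecution fails to carry Stage 1.
So the accused prevails.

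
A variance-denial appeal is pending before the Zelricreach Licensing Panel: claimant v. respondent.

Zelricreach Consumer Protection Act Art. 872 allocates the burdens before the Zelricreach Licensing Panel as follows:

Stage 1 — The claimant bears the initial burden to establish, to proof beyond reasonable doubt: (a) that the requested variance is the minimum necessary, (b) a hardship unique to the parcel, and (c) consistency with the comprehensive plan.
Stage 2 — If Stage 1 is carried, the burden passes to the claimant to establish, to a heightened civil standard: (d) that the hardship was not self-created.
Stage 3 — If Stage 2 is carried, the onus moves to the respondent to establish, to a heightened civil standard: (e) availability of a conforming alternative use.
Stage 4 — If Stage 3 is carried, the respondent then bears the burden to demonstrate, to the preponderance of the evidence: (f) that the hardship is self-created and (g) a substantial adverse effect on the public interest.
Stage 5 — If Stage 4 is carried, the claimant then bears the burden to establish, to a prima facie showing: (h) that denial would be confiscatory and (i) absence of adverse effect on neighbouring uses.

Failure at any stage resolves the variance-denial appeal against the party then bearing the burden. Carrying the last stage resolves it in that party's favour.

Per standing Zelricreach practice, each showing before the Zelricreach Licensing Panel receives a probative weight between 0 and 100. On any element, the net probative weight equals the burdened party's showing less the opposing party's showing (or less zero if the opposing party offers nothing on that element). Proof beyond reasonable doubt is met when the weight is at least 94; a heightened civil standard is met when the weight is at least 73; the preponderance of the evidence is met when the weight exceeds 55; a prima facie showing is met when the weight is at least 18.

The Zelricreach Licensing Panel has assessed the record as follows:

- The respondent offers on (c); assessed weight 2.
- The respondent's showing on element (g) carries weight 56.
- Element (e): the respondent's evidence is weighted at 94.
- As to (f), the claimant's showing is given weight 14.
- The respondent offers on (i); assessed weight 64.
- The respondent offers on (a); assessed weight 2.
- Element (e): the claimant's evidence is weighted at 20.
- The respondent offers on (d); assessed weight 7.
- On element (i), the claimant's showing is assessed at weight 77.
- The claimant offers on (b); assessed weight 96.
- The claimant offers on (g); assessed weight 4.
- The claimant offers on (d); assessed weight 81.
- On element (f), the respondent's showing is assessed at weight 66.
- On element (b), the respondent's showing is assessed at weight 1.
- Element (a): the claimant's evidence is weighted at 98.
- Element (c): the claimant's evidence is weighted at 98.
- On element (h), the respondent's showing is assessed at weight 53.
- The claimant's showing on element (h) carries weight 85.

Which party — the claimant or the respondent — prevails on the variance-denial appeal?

Stage 1 (claimant, proof beyond reasonable doubt, weight is at least 94): (a) net 98−2=96 ≥ 94 — meets; (b) net 96−1=95 ≥ 94 — meets; (c) net 98−2=96 ≥ 94 — meets.
  All elements met. The claimant retains the burden for Stage 2.
Stage 2 (claimant, a heightened civil standard, weight is at least 73): (d) net 81−7=74 ≥ 73 — meets.
  Stage 2 is satisfied; the onus moves to the respondent.
Stage 3 (respondent, a heightened civil standard, weight is at least 73): (e) net 94−20=74 ≥ 73 — meets.
  Stage 3 carried; the burden remains with the respondent.
Stage 4 (respondent, the preponderance of the evidence, weight exceeds 55): (f) net 66−14=52 ≤ 55 — fails; (g) net 56−4=52 ≤ 55 — fails.
  The respondent does not carry Stage 4.
The claimant prevails.

claimant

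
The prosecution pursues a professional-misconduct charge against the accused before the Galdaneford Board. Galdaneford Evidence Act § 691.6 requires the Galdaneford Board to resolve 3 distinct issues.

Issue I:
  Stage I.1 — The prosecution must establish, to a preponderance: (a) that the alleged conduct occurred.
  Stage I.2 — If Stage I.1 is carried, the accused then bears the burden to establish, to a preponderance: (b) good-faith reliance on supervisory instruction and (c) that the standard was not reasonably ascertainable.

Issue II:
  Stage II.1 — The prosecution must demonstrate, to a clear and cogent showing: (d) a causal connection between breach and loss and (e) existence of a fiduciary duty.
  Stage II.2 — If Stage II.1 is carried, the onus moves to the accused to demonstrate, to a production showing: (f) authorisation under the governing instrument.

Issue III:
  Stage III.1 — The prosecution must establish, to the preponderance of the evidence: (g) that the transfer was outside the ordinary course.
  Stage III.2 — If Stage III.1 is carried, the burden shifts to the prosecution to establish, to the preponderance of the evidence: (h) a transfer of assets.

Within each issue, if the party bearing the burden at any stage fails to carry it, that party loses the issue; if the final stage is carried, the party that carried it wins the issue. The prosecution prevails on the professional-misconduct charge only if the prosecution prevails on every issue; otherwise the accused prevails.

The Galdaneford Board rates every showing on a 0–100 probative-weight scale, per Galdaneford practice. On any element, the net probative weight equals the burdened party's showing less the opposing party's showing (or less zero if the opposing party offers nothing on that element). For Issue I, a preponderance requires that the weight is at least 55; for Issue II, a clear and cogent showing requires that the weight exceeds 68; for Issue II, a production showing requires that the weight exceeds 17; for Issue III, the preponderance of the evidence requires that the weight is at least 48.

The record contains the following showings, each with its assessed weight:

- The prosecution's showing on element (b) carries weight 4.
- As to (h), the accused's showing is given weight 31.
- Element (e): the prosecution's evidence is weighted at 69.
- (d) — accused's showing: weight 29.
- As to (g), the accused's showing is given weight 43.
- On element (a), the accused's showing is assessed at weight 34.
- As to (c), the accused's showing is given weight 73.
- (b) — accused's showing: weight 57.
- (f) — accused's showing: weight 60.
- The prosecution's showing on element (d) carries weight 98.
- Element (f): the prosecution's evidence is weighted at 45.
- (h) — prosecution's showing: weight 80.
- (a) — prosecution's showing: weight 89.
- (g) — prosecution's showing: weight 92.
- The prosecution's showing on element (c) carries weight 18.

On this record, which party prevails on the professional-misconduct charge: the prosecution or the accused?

prosecution

— Issue I —
Stage I.1 — burden on prosecution; standard: a preponderance (weight is at least 55).
    (a): 89 − 34 = 55 ≥ 55 [met]
  All elements met. The burden passes to the accused.
Stage I.2 — burden on accused; standard: a preponderance (weight is at least 55).
    (b): 57 − 4 = 53 < 55 [not met]
    (c): 73 − 18 = 55 ≥ 55 [met]
  The accused does not carry Stage I.2.
The prosecution prevails on this issue.
— Issue II —
Stage II.1 (prosecution, a clear and cogent showing, weight exceeds 68): (d) net 98−29=69 > 68 — meets; (e) 69 > 68 — meets.
  Stage II.1 is satisfied; the onus moves to the accused.
Stage II.2 (accused, a production showing, weight exceeds 17): (f) net 60−45=15 ≤ 17 — fails.
  Stage II.2 not carried; the accused fails its burden.
So the prosecution prevails on this issue.
— Issue III —
Stage III.1 (prosecution, the preponderance of the evidence, weight is at least 48): (g) net 92−43=49 ≥ 48 — meets.
  Stage III.1 is satisfied; the prosecution continues to bear the burden.
Stage III.2 (prosecution, the preponderance of the evidence, weight is at least 48): (h) net 80−31=49 ≥ 48 — meets.
  The prosecution carries the last stage.
With every stage satisfied, the prosecution prevails on this issue.
Per-issue: Issue I → prosecution; Issue II → prosecution; Issue III → prosecution. The prosecution must prevail on every issue; overall, the prosecution prevails.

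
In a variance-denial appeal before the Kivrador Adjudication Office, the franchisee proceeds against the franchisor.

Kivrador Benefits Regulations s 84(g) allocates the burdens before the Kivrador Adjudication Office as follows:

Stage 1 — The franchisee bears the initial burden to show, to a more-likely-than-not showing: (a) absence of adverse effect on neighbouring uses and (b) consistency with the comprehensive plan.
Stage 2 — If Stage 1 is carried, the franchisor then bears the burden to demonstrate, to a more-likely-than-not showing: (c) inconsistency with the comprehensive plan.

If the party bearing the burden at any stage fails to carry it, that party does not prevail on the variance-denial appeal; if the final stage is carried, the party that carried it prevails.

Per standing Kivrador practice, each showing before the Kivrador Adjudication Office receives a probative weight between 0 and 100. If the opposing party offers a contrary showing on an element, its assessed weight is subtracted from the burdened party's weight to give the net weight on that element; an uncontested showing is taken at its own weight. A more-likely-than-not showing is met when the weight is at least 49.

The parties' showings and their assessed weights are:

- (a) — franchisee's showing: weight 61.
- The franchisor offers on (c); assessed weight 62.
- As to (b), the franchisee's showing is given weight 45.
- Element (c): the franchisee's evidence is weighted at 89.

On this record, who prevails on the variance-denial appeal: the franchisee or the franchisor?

franchisor

Stage 1 — burden on franchisee; standard: a more-likely-than-not showing (weight is at least 49).
    (a): 61 ≥ 49 [met]
    (b): 45 < 49 [not met]
  Not every element is met, so the franchisee fails to carry Stage 1.
The analysis ends at Stage 1; the franchisor prevails.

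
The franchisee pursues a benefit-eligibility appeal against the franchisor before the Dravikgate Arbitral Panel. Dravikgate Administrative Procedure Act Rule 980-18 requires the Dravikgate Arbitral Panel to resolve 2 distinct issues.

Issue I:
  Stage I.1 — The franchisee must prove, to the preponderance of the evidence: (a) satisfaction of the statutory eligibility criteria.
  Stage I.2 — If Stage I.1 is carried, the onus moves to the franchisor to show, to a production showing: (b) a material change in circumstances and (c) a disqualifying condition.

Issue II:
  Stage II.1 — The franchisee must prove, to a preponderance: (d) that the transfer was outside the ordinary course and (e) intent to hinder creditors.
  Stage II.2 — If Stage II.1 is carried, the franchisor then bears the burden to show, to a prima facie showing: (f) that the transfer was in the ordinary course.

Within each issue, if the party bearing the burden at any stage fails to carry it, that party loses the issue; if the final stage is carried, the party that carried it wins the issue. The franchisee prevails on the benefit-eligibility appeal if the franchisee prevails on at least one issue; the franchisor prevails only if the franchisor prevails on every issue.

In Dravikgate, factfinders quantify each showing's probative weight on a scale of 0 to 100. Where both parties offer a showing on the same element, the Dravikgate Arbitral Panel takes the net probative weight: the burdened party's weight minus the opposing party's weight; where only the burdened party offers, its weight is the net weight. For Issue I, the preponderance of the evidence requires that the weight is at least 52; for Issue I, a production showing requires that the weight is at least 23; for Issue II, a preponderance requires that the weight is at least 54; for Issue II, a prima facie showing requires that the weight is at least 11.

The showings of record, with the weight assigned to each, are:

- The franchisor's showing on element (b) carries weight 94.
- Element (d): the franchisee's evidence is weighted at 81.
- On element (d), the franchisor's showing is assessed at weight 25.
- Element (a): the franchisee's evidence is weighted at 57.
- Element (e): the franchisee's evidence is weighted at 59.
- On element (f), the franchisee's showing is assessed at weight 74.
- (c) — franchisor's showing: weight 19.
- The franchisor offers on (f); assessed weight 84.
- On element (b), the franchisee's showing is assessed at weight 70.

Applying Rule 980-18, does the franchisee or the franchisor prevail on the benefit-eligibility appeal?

franchisee

— Issue I —
Stage I.1 (franchisee, the preponderance of the evidence, weight is at least 52): (a) 57 ≥ 52 — meets.
  Stage I.1 carried; the burden shifts to the franchisor.
Stage I.2 (franchisor, a production showing, weight is at least 23): (b) net 94−70=24 ≥ 23 — meets; (c) 19 < 23 — fails.
  The franchisor does not carry Stage I.2.
The franchisee prevails on this issue.
— Issue II —
At Stage II.1 the franchisee must meet a preponderance (weight is at least 54): on (d) the weight is 81 less the opposing 25 gives net 56, which does reach 54, so (d) meets the standard; on (e) the weight is 59, which does reach 54, so (e) meets the standard.
  The franchisee carries Stage II.1; the franchisor now bears the burden.
At Stage II.2 the franchisor must meet a prima facie showing (weight is at least 11): on (f) the weight is 84 less the opposing 74 gives net 10, which does not reach 11, so (f) does not meet the standard.
  The franchisor does not carry Stage II.2.
The franchisee prevails on this issue.
Per-issue: Issue I → franchisee; Issue II → franchisee. The franchisee must prevail on at least one issue; overall, the franchisee prevails.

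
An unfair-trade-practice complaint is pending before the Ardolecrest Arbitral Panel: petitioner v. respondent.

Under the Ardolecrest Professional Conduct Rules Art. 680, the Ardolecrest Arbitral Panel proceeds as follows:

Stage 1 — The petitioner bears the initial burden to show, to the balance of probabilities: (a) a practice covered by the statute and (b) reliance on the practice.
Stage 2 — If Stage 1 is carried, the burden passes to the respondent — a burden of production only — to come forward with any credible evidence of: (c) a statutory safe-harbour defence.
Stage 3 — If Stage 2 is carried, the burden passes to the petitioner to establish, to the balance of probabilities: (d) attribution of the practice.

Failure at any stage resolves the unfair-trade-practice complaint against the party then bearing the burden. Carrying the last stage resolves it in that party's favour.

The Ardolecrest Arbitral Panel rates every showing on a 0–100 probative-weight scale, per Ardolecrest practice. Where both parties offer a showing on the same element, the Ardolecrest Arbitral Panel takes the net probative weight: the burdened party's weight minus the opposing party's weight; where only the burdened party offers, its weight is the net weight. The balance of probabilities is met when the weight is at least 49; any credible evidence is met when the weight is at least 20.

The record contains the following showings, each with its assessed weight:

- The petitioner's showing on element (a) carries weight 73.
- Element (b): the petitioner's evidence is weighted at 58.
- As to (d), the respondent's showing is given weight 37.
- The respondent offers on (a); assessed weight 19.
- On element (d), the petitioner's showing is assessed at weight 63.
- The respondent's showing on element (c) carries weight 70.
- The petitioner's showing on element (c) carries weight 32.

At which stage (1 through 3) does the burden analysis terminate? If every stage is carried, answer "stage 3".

At Stage 1 the petitioner must meet the balance of probabilities (weight is at least 49): on (a) the weight is 73 less the opposing 19 gives net 54, ≥ 49, so (a) meets the standard; on (b) the weight is 58, which does reach 49, so (b) meets the standard.
  Stage 1 is satisfied; the onus moves to the respondent.
At Stage 2 the respondent must meet any credible evidence (weight is at least 20): on (c) the weight is 70 less the opposing 32 gives net 38, which does reach 20, so (c) meets the standard.
  Stage 2 carried; the burden shifts to the petitioner.
At Stage 3 the petitioner must meet the balance of probabilities (weight is at least 49): on (d) the weight is 63 less the opposing 37 gives net 26, which does not reach 49, so (d) does not meet the standard.
  Not every element is met, so the petitioner fails to carry Stage 3.
The analysis ends at Stage 3; the respondent prevails.

stage 3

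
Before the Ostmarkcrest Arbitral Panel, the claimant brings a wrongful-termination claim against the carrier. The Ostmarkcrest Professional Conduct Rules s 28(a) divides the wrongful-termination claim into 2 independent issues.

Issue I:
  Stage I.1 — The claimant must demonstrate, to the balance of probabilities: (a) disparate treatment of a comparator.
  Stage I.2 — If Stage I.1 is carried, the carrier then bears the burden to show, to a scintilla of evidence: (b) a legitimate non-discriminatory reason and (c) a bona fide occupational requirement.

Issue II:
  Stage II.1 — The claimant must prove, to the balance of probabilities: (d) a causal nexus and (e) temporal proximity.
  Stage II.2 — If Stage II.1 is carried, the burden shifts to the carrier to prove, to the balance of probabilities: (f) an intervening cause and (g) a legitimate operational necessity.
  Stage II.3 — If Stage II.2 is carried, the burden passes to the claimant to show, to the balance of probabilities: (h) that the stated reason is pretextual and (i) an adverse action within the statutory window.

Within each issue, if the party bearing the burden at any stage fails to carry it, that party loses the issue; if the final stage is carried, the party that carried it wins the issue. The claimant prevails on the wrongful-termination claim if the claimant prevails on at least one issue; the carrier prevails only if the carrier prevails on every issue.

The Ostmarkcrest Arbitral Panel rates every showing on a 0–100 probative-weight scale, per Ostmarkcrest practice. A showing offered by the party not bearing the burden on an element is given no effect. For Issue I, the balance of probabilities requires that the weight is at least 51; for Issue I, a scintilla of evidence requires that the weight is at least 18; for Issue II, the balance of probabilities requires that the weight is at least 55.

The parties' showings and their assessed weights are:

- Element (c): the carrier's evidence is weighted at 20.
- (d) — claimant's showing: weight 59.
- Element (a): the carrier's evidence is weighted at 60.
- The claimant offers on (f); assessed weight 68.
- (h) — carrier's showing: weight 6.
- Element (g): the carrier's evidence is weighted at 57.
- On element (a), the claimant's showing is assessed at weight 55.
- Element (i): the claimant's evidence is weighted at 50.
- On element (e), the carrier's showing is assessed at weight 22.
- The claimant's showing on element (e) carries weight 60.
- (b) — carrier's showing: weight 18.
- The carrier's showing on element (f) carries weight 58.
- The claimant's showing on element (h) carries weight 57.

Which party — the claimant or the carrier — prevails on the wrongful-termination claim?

— Issue I —
Stage I.1 — burden on claimant; standard: the balance of probabilities (weight is at least 51).
    (a): 55 (carrier's 60 disregarded) ≥ 51 [met]
  All elements met. The burden passes to the carrier.
Stage I.2 — burden on carrier; standard: a scintilla of evidence (weight is at least 18).
    (b): 18 ≥ 18 [met]
    (c): 20 ≥ 18 [met]
  Stage I.2 carried; the final stage is satisfied.
With every stage satisfied, the carrier prevails on this issue.
— Issue II —
At Stage II.1 the claimant must meet the balance of probabilities (weight is at least 55): on (d) the weight is 59, which does reach 55, so (d) meets the standard; on (e) the weight is 60 (the carrier's 22 is given no effect), ≥ 55, so (e) meets the standard.
  All elements met. The burden passes to the carrier.
At Stage II.2 the carrier must meet the balance of probabilities (weight is at least 55): on (f) the weight is 58 (the claimant's 68 is given no effect), ≥ 55, so (f) meets the standard; on (g) the weight is 57, which does reach 55, so (g) meets the standard.
  Stage II.2 carried; the burden shifts to the claimant.
At Stage II.3 the claimant must meet the balance of probabilities (weight is at least 55): on (h) the weight is 57 (the carrier's 6 is given no effect), which does reach 55, so (h) meets the standard; on (i) the weight is 50, < 55, so (i) does not meet the standard.
  The claimant does not carry Stage II.3.
So the carrier prevails on this issue.
Per-issue: Issue I → carrier; Issue II → carrier. The claimant must prevail on at least one issue; overall, the carrier prevails.

carrier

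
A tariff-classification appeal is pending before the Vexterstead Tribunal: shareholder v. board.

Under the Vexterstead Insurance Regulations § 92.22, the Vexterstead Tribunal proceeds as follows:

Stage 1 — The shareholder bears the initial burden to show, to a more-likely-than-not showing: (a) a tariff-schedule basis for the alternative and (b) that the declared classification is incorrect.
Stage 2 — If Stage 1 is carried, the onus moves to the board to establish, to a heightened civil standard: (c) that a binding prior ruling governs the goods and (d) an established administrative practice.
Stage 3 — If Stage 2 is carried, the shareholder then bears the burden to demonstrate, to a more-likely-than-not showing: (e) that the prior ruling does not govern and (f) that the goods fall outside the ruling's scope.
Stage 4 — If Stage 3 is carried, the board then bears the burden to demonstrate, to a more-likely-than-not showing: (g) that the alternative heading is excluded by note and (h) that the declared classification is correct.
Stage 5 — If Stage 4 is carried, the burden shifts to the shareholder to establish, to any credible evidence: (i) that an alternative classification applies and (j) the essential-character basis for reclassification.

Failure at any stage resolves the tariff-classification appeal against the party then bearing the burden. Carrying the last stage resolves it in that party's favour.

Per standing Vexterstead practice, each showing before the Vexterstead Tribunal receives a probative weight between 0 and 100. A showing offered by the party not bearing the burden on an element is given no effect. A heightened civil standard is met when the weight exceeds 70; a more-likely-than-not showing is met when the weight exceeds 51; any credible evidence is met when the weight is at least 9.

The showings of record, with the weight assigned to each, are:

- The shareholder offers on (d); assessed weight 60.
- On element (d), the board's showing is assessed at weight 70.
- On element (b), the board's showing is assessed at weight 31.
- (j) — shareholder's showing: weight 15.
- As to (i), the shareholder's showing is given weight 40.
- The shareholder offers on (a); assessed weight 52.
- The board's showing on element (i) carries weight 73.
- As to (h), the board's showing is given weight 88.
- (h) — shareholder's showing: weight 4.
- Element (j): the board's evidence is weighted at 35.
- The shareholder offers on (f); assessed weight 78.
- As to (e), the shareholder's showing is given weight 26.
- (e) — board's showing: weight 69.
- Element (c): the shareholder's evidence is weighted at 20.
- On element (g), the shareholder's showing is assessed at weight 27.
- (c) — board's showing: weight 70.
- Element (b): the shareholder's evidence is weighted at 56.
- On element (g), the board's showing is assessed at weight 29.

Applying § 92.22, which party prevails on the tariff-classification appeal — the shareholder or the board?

shareholder

At Stage 1 the shareholder must meet a more-likely-than-not showing (weight exceeds 51): on (a) the weight is 52, which does exceed 51, so (a) meets the standard; on (b) the weight is 56 (the board's 31 is given no effect), > 51, so (b) meets the standard.
  All elements met. The burden passes to the board.
At Stage 2 the board must meet a heightened civil standard (weight exceeds 70): on (c) the weight is 70 (the shareholder's 20 is given no effect), which does not exceed 70, so (c) does not meet the standard; on (d) the weight is 70 (the shareholder's 60 is given no effect), ≤ 70, so (d) does not meet the standard.
  Stage 2 not carried; the board fails its burden.
The shareholder prevails.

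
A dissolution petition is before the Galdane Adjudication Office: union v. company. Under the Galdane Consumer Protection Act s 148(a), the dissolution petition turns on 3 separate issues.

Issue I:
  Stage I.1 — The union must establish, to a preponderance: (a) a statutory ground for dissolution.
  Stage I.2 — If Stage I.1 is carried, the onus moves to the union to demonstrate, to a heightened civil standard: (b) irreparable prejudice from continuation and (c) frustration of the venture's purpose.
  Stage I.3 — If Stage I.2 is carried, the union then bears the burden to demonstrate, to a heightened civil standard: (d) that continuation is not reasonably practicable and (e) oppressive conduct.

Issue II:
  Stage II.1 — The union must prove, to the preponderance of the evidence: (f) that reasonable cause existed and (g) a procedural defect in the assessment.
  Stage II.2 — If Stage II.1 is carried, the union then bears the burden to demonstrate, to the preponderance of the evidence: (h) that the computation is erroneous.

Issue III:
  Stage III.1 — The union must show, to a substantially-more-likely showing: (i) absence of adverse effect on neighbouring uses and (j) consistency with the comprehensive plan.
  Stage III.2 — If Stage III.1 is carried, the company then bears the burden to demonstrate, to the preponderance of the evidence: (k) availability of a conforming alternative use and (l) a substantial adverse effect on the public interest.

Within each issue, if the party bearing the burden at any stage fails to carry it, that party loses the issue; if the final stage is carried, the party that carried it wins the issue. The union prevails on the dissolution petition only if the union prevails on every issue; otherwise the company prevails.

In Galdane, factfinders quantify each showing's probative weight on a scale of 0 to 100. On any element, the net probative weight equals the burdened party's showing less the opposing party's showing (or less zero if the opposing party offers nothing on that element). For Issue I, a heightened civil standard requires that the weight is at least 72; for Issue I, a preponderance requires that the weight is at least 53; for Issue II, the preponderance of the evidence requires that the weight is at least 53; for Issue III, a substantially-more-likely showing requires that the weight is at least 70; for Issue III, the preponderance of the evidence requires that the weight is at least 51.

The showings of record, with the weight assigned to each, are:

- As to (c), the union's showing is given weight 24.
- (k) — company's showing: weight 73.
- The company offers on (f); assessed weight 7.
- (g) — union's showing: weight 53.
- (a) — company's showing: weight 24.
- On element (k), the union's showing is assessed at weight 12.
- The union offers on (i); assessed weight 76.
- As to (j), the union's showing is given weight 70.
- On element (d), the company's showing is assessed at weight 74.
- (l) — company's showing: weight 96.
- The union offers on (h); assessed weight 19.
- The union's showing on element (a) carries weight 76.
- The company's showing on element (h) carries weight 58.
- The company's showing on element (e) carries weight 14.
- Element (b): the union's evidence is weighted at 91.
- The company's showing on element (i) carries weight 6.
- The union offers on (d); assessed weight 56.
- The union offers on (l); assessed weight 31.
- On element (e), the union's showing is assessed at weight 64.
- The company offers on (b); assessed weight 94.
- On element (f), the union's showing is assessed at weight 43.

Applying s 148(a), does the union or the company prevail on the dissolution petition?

— Issue I —
At Stage I.1 the union must meet a preponderance (weight is at least 53): on (a) the weight is 76 less the opposing 24 gives net 52, < 53, so (a) does not meet the standard.
  The union does not carry Stage I.1.
The company prevails on this issue.
— Issue II —
Stage II.1 — burden on union; standard: the preponderance of the evidence (weight is at least 53).
    (f): 43 − 7 = 36 < 53 [not met]
    (g): 53 ≥ 53 [met]
  Stage II.1 not carried; the union fails its burden.
The analysis ends at Stage II.1; the company prevails on this issue.
— Issue III —
At Stage III.1 the union must meet a substantially-more-likely showing (weight is at least 70): on (i) the weight is 76 less the opposing 6 gives net 70, which does reach 70, so (i) meets the standard; on (j) the weight is 70, ≥ 70, so (j) meets the standard.
  Stage III.1 is satisfied; the onus moves to the company.
At Stage III.2 the company must meet the preponderance of the evidence (weight is at least 51): on (k) the weight is 73 less the opposing 12 gives net 61, which does reach 51, so (k) meets the standard; on (l) the weight is 96 less the opposing 31 gives net 65, ≥ 51, so (l) meets the standard.
  Stage III.2 carried; the final stage is satisfied.
Every stage carried; the company prevails on this issue.
Per-issue: Issue I → company; Issue II → company; Issue III → company. The union must prevail on every issue; overall, the company prevails.

company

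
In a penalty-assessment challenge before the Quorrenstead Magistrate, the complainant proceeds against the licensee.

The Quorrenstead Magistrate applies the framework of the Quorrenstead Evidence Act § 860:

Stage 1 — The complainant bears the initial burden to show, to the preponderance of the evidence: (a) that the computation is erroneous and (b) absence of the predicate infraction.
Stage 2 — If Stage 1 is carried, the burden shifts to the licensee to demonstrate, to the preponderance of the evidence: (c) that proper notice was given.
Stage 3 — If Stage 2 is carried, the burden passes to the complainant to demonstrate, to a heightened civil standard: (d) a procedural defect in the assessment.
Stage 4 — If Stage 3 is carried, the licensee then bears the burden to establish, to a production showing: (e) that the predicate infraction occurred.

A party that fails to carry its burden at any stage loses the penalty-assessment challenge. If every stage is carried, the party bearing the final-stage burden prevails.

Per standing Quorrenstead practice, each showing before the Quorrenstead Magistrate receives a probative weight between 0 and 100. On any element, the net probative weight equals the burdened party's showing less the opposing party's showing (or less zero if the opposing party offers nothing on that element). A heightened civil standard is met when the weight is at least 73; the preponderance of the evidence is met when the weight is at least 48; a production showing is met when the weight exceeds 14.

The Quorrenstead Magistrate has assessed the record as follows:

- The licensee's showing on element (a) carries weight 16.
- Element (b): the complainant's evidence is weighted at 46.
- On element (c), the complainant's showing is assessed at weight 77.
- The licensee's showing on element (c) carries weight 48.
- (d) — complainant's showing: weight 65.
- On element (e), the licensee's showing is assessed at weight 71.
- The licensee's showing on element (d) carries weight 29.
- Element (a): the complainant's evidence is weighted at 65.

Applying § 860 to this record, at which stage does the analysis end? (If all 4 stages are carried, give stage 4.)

Stage 1 (complainant, the preponderance of the evidence, weight is at least 48): (a) net 65−16=49 ≥ 48 — meets; (b) 46 < 48 — fails.
  The complainant does not carry Stage 1.
The licensee prevails.

stage 1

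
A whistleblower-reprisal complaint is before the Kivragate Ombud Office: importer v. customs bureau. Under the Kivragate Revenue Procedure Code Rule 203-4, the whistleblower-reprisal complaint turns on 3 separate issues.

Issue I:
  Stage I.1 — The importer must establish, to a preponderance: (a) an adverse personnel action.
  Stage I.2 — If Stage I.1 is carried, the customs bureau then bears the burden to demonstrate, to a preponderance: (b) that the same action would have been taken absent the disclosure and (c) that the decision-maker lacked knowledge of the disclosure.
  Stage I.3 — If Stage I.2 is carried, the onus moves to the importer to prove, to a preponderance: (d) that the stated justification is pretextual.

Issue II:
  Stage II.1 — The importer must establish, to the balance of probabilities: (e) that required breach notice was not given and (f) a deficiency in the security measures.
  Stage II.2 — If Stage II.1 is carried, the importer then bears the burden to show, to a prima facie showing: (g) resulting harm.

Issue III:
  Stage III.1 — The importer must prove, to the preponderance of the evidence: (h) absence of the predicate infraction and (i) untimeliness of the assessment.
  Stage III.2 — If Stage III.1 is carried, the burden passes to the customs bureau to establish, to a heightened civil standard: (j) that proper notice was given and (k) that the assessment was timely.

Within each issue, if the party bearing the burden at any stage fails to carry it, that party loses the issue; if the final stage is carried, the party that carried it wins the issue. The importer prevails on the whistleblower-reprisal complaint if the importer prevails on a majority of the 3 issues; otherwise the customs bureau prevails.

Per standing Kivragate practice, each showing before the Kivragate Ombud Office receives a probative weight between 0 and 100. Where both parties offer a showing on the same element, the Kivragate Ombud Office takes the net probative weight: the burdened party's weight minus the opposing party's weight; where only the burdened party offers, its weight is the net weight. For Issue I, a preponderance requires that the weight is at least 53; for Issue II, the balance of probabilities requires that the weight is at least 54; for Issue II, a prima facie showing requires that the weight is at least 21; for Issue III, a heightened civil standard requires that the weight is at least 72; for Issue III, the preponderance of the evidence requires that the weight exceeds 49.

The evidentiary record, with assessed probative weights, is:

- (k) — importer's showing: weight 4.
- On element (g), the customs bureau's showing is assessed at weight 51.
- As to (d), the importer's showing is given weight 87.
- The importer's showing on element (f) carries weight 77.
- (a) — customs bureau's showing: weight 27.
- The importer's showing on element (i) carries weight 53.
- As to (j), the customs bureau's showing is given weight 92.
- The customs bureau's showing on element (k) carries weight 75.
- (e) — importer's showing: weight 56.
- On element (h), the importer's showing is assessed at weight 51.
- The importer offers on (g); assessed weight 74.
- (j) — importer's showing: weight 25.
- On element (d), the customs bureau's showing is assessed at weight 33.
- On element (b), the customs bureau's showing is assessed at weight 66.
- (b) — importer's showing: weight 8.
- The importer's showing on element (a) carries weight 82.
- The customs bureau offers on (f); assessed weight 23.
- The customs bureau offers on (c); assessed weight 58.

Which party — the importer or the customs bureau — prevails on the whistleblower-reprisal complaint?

importer

— Issue I —
Stage I.1 — burden on importer; standard: a preponderance (weight is at least 53).
    (a): 82 − 27 = 55 ≥ 53 [met]
  Stage I.1 is satisfied; the onus moves to the customs bureau.
Stage I.2 — burden on customs bureau; standard: a preponderance (weight is at least 53).
    (b): 66 − 8 = 58 ≥ 53 [met]
    (c): 58 ≥ 53 [met]
  Stage I.2 is satisfied; the onus moves to the importer.
Stage I.3 — burden on importer; standard: a preponderance (weight is at least 53).
    (d): 87 − 33 = 54 ≥ 53 [met]
  Stage I.3 carried; the final stage is satisfied.
All stages carried — the importer prevails on this issue.
— Issue II —
Stage II.1 (importer, the balance of probabilities, weight is at least 54): (e) 56 ≥ 54 — meets; (f) net 77−23=54 ≥ 54 — meets.
  Stage II.1 carried; the burden remains with the importer.
Stage II.2 (importer, a prima facie showing, weight is at least 21): (g) net 74−51=23 ≥ 21 — meets.
  All elements met at the final stage.
Every stage carried; the importer prevails on this issue.
— Issue III —
Stage III.1 — burden on importer; standard: the preponderance of the evidence (weight exceeds 49).
    (h): 51 > 49 [met]
    (i): 53 > 49 [met]
  Stage III.1 carried; the burden shifts to the customs bureau.
Stage III.2 — burden on customs bureau; standard: a heightened civil standard (weight is at least 72).
    (j): 92 − 25 = 67 < 72 [not met]
    (k): 75 − 4 = 71 < 72 [not met]
  Not every element is met, so the customs bureau fails to carry Stage III.2.
The analysis ends at Stage III.2; the importer prevails on this issue.
Per-issue: Issue I → importer; Issue II → importer; Issue III → importer. The importer must prevail on a majority of issues; overall, the importer prevails.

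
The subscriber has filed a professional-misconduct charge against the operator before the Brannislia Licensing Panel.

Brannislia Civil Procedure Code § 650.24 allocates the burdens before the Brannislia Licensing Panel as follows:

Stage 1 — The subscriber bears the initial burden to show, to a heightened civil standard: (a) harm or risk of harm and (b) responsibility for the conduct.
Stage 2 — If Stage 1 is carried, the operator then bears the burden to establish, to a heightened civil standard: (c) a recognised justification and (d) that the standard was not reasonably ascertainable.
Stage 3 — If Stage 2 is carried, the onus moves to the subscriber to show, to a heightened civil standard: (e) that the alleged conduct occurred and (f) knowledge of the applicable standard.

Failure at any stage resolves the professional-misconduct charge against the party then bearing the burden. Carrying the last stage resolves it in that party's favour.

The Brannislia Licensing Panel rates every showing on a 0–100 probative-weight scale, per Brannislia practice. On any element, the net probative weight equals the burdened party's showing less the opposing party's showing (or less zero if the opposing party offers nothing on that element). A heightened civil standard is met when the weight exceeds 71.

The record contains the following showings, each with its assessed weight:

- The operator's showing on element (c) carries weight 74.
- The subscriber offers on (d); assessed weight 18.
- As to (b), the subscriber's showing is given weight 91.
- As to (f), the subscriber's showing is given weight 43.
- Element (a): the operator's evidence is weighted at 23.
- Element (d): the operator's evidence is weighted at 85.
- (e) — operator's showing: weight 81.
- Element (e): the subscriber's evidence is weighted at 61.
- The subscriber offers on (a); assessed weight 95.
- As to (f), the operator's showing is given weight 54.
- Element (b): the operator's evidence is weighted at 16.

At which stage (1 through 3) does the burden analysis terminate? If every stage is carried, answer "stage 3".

Stage 1 — burden on subscriber; standard: a heightened civil standard (weight exceeds 71).
    (a): 95 − 23 = 72 > 71 [met]
    (b): 91 − 16 = 75 > 71 [met]
  The subscriber carries Stage 1; the operator now bears the burden.
Stage 2 — burden on operator; standard: a heightened civil standard (weight exceeds 71).
    (c): 74 > 71 [met]
    (d): 85 − 18 = 67 ≤ 71 [not met]
  Not every element is met, so the operator fails to carry Stage 2.
The subscriber prevails.

stage 2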